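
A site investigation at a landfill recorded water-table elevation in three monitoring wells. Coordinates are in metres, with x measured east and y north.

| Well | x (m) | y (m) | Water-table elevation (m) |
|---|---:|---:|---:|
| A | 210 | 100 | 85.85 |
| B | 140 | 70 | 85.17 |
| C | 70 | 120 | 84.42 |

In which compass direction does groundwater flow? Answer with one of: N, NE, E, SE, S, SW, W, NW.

With h = a·x + b·y + c and A as origin, the differences give:
  (-70)·a + (-30)·b = -0.68
  (-140)·a + 20·b = -1.43
Eliminate b (×20 and ×(-30), subtract): -5600·a = -56.500 → a = ∂h/∂x = +0.01009
Back-substitute: b = ∂h/∂y = -0.0008750.
Flow = −∇h = (-0.01009 east, +0.0008750 north), which points west.

W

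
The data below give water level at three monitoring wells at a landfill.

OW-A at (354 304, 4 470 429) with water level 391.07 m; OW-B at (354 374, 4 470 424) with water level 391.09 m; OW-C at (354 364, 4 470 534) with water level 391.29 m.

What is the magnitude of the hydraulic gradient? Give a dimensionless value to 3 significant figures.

Differences from OW-A: to OW-B (Δx, Δy, Δh) = (70, -5, +0.02); to OW-C = (60, 105, +0.22).
Solve a·Δx + b·Δy = Δh: det = 70·105 − 60·(-5) = 7650.
∂h/∂x = [(+0.02)·105 − (+0.22)·(-5)] / 7650 = +0.0004183
∂h/∂y = [70·(+0.22) − 60·(+0.02)] / 7650 = +0.001856
|∇h| = √(0.0004183² + 0.001856²) = 0.001903

0.00190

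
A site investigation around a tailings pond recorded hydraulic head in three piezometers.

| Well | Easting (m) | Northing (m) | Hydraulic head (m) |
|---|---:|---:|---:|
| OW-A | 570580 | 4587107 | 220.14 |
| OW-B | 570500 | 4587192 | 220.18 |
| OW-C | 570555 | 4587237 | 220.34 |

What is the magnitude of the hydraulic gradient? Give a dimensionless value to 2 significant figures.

Differences from OW-A: to OW-B (Δx, Δy, Δh) = (-80, 85, +0.04); to OW-C = (-25, 130, +0.20).
Determinant of the coordinate differences = (-80)·130 − (-25)·85 = -8275.
∂h/∂x = [(+0.04)·130 − (+0.20)·85] / -8275 = +0.001426
∂h/∂y = [(-80)·(+0.20) − (-25)·(+0.04)] / -8275 = +0.001813
|∇h| = √(0.001426² + 0.001813²) = 0.002307

0.0023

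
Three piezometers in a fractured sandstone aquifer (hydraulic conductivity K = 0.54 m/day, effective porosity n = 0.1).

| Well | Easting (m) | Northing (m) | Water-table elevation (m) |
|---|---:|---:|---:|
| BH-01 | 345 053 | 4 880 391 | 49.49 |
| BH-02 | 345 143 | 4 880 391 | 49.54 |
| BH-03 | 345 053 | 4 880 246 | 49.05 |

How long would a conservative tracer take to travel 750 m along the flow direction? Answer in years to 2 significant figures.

120 years

∂h/∂x = (49.54 − 49.49) / (345143 − 345053) = +0.0005556
∂h/∂y = (49.05 − 49.49) / (4880246 − 4880391) = +0.003034
|∇h| = √(0.0005556² + 0.003034²) = 0.003084
Seepage velocity v = K·i/n = 0.54 × 0.003084 / 0.1 = 0.01665 m/day.
t = 750 / 0.01665 = 4.505e+04 days = 123 years.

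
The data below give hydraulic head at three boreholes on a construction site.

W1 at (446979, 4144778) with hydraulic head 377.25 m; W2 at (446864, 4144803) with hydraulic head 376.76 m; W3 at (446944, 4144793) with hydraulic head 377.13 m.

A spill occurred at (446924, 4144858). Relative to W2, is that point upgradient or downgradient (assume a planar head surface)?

upgradient

With h = a·x + b·y + c and W1 as origin, the differences give:
  (-115)·a + 25·b = -0.49
  (-35)·a + 15·b = -0.12
Eliminate b (×15 and ×25, subtract): -850·a = -4.350 → a = ∂h/∂x = +0.005118
Back-substitute: b = ∂h/∂y = +0.003941.
Head at (446924, 4144858) = 377.25 + (+0.005118)·(-55) + (+0.003941)·(80) = 377.28 m.
That is higher than the 376.76 m at W2, so the point is upgradient.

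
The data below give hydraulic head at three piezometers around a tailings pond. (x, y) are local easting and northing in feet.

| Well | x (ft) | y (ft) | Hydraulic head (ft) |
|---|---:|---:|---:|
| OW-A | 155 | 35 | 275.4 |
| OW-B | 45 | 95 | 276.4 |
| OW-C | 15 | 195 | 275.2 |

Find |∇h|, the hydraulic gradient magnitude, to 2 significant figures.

0.026

Differences from OW-A: to OW-B (Δx, Δy, Δh) = (-110, 60, +1.0); to OW-C = (-140, 160, -0.2).
Determinant of the coordinate differences = (-110)·160 − (-140)·60 = -9200.
∂h/∂x = [(+1.0)·160 − (-0.2)·60] / -9200 = -0.01870
∂h/∂y = [(-110)·(-0.2) − (-140)·(+1.0)] / -9200 = -0.01761
|∇h| = √(-0.01870² + -0.01761²) = 0.02569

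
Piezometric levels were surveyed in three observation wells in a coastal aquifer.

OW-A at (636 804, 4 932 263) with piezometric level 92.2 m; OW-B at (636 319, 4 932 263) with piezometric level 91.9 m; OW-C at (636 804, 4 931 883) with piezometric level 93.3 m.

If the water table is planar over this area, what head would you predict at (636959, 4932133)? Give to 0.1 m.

92.7 m

∂h/∂x = (91.9 − 92.2) / (636319 − 636804) = +0.0006186
∂h/∂y = (93.3 − 92.2) / (4931883 − 4932263) = -0.002895
h(636959, 4932133) = 92.2 + (+0.0006186)·(155) + (-0.002895)·(-130) = 92.2 +0.096 +0.376 = 92.672 m.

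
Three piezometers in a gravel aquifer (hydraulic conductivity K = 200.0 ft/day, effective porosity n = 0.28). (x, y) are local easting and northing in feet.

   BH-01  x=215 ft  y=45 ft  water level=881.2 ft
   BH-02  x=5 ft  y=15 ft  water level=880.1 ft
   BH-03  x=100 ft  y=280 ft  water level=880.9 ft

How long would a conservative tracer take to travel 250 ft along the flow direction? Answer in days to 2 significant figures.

67 days

With h = a·x + b·y + c and BH-01 as origin, the differences give:
  (-210)·a + (-30)·b = -1.1
  (-115)·a + 235·b = -0.3
Eliminate b (×235 and ×(-30), subtract): -52800·a = -267.50 → a = ∂h/∂x = +0.005066
Back-substitute: b = ∂h/∂y = +0.001203.
|∇h| = √(0.005066² + 0.001203²) = 0.005207
Seepage velocity v = K·i/n = 200.0 × 0.005207 / 0.28 = 3.719 ft/day.
t = 250 / 3.719 = 67.22 days.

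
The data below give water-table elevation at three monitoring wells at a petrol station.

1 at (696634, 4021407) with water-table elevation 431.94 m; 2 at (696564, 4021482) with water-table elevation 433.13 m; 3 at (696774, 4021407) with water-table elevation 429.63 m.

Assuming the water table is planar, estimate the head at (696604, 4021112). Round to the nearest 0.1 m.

432.3 m

With h = a·x + b·y + c and 1 as origin, the differences give:
  (-70)·a + 75·b = +1.19
  140·a + 0·b = -2.31
Eliminate b (×0 and ×75, subtract): -10500·a = 173.250 → a = ∂h/∂x = -0.01650
Back-substitute: b = ∂h/∂y = +0.0004667.
h(696604, 4021112) = 431.94 + (-0.01650)·(-30) + (+0.0004667)·(-295) = 431.94 +0.495 -0.138 = 432.297 m.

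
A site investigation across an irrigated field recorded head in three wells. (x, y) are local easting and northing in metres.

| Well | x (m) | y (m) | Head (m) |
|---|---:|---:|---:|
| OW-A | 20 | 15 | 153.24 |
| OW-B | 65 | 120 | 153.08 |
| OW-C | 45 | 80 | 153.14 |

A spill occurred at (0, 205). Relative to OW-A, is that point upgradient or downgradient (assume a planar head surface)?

Three-point gradient (reference OW-A): Δ to OW-B = (45, 105, -0.16), Δ to OW-C = (25, 65, -0.10).
∂h/∂x = +0.0003333, ∂h/∂y = -0.001667 (det = 300).
Head at (0, 205) = 153.24 + (+0.0003333)·(-20) + (-0.001667)·(190) = 152.92 m.
That is lower than the 153.24 m at OW-A, so the point is downgradient.

downgradient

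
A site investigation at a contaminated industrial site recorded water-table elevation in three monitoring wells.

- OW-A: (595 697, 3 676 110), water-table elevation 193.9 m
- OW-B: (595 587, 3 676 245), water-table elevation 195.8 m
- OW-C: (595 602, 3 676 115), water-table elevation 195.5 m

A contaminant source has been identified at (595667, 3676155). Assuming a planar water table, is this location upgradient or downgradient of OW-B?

downgradient

Differences from OW-A: to OW-B (Δx, Δy, Δh) = (-110, 135, +1.9); to OW-C = (-95, 5, +1.6).
Determinant of the coordinate differences = (-110)·5 − (-95)·135 = 12275.
∂h/∂x = [(+1.9)·5 − (+1.6)·135] / 12275 = -0.01682
∂h/∂y = [(-110)·(+1.6) − (-95)·(+1.9)] / 12275 = +0.0003666
Head at (595667, 3676155) = 193.9 + (-0.01682)·(-30) + (+0.0003666)·(45) = 194.42 m.
That is lower than the 195.8 m at OW-B, so the point is downgradient.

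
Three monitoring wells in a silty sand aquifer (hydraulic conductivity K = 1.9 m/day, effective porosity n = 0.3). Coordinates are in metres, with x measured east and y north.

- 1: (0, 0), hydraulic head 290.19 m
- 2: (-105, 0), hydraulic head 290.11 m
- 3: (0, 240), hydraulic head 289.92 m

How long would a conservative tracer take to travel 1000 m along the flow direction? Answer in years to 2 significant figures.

320 years

∂h/∂x = (290.11 − 290.19) / (-105 − 0) = +0.0007619
∂h/∂y = (289.92 − 290.19) / (240 − 0) = -0.001125
|∇h| = √(0.0007619² + -0.001125²) = 0.001359
Seepage velocity v = K·i/n = 1.9 × 0.001359 / 0.3 = 0.008607 m/day.
t = 1000 / 0.008607 = 1.162e+05 days = 318 years.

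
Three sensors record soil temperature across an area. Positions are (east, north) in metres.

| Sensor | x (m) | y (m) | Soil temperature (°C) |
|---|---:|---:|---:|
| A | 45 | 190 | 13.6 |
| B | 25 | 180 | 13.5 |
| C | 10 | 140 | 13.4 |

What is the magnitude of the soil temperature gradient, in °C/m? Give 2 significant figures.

Differences from A: to B (Δx, Δy, Δh) = (-20, -10, -0.1); to C = (-35, -50, -0.2).
Solve a·Δx + b·Δy = ΔT: det = (-20)·(-50) − (-35)·(-10) = 650.
∂T/∂x = [(-0.1)·(-50) − (-0.2)·(-10)] / 650 = +0.004615
∂T/∂y = [(-20)·(-0.2) − (-35)·(-0.1)] / 650 = +0.0007692
|∇f| = √(0.004615² + 0.0007692²) = 0.004679 °C/m

0.0047 °C/m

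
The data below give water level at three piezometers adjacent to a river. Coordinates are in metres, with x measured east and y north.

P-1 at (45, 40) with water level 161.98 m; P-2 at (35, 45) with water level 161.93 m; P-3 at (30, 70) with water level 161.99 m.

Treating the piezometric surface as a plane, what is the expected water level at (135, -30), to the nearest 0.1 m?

162.3 m

With h = a·x + b·y + c and P-1 as origin, the differences give:
  (-10)·a + 5·b = -0.05
  (-15)·a + 30·b = +0.01
Eliminate b (×30 and ×5, subtract): -225·a = -1.550 → a = ∂h/∂x = +0.006889
Back-substitute: b = ∂h/∂y = +0.003778.
h(135, -30) = 161.98 + (+0.006889)·(90) + (+0.003778)·(-70) = 161.98 +0.620 -0.264 = 162.336 m.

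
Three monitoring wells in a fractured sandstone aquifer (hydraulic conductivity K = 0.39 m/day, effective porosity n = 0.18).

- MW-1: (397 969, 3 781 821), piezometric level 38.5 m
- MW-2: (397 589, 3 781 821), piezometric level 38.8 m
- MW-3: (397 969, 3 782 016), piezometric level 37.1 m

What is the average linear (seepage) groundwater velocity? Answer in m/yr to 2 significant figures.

∂h/∂x = (38.8 − 38.5) / (397589 − 397969) = -0.0007895
∂h/∂y = (37.1 − 38.5) / (3782016 − 3781821) = -0.007179
|∇h| = √(-0.0007895² + -0.007179²) = 0.007222
Seepage velocity v = K·i/n = 0.39 × 0.007222 / 0.18 = 0.01565 m/day = 5.716 m/yr.

5.7 m/yr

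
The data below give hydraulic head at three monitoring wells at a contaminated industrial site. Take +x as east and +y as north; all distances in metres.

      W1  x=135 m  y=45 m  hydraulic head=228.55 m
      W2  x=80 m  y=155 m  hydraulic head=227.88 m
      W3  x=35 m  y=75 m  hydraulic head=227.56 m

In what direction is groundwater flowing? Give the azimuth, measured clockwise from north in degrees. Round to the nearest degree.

With h = a·x + b·y + c and W1 as origin, the differences give:
  (-55)·a + 110·b = -0.67
  (-100)·a + 30·b = -0.99
Eliminate b (×30 and ×110, subtract): 9350·a = 88.800 → a = ∂h/∂x = +0.009497
Back-substitute: b = ∂h/∂y = -0.001342.
Flow direction (−∇h) has components (-0.009497 E, +0.001342 N).
Azimuth = atan2(E, N) = atan2(-0.009497, +0.001342) = 278.0° ≈ 278°.

278°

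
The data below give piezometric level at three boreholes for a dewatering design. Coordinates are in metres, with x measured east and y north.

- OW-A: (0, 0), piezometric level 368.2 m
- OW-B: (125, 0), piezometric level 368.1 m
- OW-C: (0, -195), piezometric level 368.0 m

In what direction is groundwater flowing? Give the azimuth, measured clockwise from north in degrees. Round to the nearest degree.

142°

∂h/∂x = (368.1 − 368.2) / (125 − 0) = -0.0008000
∂h/∂y = (368.0 − 368.2) / (-195 − 0) = +0.001026
Flow direction (−∇h) has components (+0.0008000 E, -0.001026 N).
Azimuth = atan2(E, N) = atan2(+0.0008000, -0.001026) = 142.0° ≈ 142°.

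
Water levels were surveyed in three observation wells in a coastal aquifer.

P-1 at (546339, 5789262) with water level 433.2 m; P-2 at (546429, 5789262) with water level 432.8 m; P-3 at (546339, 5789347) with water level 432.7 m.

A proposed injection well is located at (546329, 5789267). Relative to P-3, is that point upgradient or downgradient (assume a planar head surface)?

∂h/∂x = (432.8 − 433.2) / (546429 − 546339) = -0.004444
∂h/∂y = (432.7 − 433.2) / (5789347 − 5789262) = -0.005882
Head at (546329, 5789267) = 433.2 + (-0.004444)·(-10) + (-0.005882)·(5) = 433.22 m.
That is higher than the 432.7 m at P-3, so the point is upgradient.

upgradient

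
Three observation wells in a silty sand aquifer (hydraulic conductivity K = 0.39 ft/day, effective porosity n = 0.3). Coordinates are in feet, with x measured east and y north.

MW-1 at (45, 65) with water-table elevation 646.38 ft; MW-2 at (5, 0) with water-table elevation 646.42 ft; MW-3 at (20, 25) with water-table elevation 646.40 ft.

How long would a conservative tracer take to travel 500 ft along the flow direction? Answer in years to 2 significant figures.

73 years

With h = a·x + b·y + c and MW-1 as origin, the differences give:
  (-40)·a + (-65)·b = +0.04
  (-25)·a + (-40)·b = +0.02
Eliminate b (×(-40) and ×(-65), subtract): -25·a = -0.300 → a = ∂h/∂x = +0.01200
Back-substitute: b = ∂h/∂y = -0.008000.
|∇h| = √(0.01200² + -0.008000²) = 0.01442
Seepage velocity v = K·i/n = 0.39 × 0.01442 / 0.3 = 0.01875 ft/day.
t = 500 / 0.01875 = 2.667e+04 days = 73 years.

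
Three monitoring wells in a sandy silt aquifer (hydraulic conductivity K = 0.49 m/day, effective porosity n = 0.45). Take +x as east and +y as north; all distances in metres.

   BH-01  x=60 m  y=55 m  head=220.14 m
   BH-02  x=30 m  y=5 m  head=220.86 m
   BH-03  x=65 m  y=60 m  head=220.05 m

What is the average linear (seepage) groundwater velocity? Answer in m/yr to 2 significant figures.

Differences from BH-01: to BH-02 (Δx, Δy, Δh) = (-30, -50, +0.72); to BH-03 = (5, 5, -0.09).
Determinant of the coordinate differences = (-30)·5 − 5·(-50) = 100.
∂h/∂x = [(+0.72)·5 − (-0.09)·(-50)] / 100 = -0.009000
∂h/∂y = [(-30)·(-0.09) − 5·(+0.72)] / 100 = -0.009000
|∇h| = √(-0.009000² + -0.009000²) = 0.01273
Seepage velocity v = K·i/n = 0.49 × 0.01273 / 0.45 = 0.01386 m/day = 5.062 m/yr.

5.1 m/yr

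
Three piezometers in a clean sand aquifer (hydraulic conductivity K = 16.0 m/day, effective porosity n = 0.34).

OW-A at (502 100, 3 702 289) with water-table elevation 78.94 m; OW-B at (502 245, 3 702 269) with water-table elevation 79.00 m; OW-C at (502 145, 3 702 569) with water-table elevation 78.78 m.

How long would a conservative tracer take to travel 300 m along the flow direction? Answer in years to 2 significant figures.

Taking OW-A as reference: OW-B−OW-A = (145, -20, +0.06); OW-C−OW-A = (45, 280, -0.16).
Solve a·Δx + b·Δy = Δh: det = 145·280 − 45·(-20) = 41500.
∂h/∂x = [(+0.06)·280 − (-0.16)·(-20)] / 41500 = +0.0003277
∂h/∂y = [145·(-0.16) − 45·(+0.06)] / 41500 = -0.0006241
|∇h| = √(0.0003277² + -0.0006241²) = 0.0007049
Seepage velocity v = K·i/n = 16.0 × 0.0007049 / 0.34 = 0.03317 m/day.
t = 300 / 0.03317 = 9044 days = 24.8 years.

25 years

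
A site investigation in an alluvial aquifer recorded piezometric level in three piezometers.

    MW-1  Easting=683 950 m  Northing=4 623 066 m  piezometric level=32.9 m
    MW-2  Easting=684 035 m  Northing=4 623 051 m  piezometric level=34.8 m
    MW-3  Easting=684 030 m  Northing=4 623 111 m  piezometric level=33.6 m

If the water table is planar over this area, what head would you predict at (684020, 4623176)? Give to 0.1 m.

Differences from MW-1: to MW-2 (Δx, Δy, Δh) = (85, -15, +1.9); to MW-3 = (80, 45, +0.7).
Solve a·Δx + b·Δy = Δh: det = 85·45 − 80·(-15) = 5025.
∂h/∂x = [(+1.9)·45 − (+0.7)·(-15)] / 5025 = +0.01910
∂h/∂y = [85·(+0.7) − 80·(+1.9)] / 5025 = -0.01841
h(684020, 4623176) = 32.9 + (+0.01910)·(70) + (-0.01841)·(110) = 32.9 +1.337 -2.025 = 32.212 m.

32.2 m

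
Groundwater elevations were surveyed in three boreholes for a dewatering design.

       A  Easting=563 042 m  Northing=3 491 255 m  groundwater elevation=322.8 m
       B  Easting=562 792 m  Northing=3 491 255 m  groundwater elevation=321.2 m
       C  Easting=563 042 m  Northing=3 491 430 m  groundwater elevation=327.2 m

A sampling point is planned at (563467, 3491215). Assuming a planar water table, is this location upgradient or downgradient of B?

upgradient

∂h/∂x = (321.2 − 322.8) / (562792 − 563042) = +0.006400
∂h/∂y = (327.2 − 322.8) / (3491430 − 3491255) = +0.02514
Head at (563467, 3491215) = 322.8 + (+0.006400)·(425) + (+0.02514)·(-40) = 324.51 m.
That is higher than the 321.2 m at B, so the point is upgradient.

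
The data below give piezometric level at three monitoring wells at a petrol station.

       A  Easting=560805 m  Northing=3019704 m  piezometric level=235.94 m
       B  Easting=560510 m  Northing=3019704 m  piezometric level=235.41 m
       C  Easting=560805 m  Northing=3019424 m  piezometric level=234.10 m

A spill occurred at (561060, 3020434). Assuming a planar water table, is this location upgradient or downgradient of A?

∂h/∂x = (235.41 − 235.94) / (560510 − 560805) = +0.001797
∂h/∂y = (234.10 − 235.94) / (3019424 − 3019704) = +0.006571
Head at (561060, 3020434) = 235.94 + (+0.001797)·(255) + (+0.006571)·(730) = 241.20 m.
That is higher than the 235.94 m at A, so the point is upgradient.

upgradient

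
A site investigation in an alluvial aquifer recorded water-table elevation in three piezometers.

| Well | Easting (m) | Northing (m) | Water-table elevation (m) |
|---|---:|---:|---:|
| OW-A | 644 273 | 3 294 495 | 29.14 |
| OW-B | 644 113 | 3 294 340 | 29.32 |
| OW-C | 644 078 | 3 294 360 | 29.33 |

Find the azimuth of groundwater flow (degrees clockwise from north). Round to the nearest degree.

048°

Taking OW-A as reference: OW-B−OW-A = (-160, -155, +0.18); OW-C−OW-A = (-195, -135, +0.19).
Solve a·Δx + b·Δy = Δh: det = (-160)·(-135) − (-195)·(-155) = -8625.
∂h/∂x = [(+0.18)·(-135) − (+0.19)·(-155)] / -8625 = -0.0005971
∂h/∂y = [(-160)·(+0.19) − (-195)·(+0.18)] / -8625 = -0.0005449
Flow direction (−∇h) has components (+0.0005971 E, +0.0005449 N).
Azimuth = atan2(E, N) = atan2(+0.0005971, +0.0005449) = 47.6° ≈ 048°.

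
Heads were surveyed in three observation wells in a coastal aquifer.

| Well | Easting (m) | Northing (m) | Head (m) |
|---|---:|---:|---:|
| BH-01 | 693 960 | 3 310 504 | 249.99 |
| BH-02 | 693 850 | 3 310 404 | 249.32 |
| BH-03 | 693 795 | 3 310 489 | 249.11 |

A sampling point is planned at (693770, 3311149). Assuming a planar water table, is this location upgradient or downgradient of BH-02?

Differences from BH-01: to BH-02 (Δx, Δy, Δh) = (-110, -100, -0.67); to BH-03 = (-165, -15, -0.88).
Determinant of the coordinate differences = (-110)·(-15) − (-165)·(-100) = -14850.
∂h/∂x = [(-0.67)·(-15) − (-0.88)·(-100)] / -14850 = +0.005249
∂h/∂y = [(-110)·(-0.88) − (-165)·(-0.67)] / -14850 = +0.0009259
Head at (693770, 3311149) = 249.99 + (+0.005249)·(-190) + (+0.0009259)·(645) = 249.59 m.
That is higher than the 249.32 m at BH-02, so the point is upgradient.

upgradient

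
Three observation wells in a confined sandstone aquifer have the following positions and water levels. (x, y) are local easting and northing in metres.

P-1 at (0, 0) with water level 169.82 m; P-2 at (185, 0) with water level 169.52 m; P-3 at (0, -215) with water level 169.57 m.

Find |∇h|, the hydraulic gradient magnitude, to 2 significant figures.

0.0020

∂h/∂x = (169.52 − 169.82) / (185 − 0) = -0.001622
∂h/∂y = (169.57 − 169.82) / (-215 − 0) = +0.001163
|∇h| = √(-0.001622² + 0.001163²) = 0.001996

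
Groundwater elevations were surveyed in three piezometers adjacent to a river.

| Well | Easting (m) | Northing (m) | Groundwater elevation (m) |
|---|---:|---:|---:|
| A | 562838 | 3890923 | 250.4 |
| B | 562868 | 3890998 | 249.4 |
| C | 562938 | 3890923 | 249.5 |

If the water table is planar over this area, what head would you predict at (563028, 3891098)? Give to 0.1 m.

With h = a·x + b·y + c and A as origin, the differences give:
  30·a + 75·b = -1.0
  100·a + 0·b = -0.9
Eliminate b (×0 and ×75, subtract): -7500·a = 67.50 → a = ∂h/∂x = -0.009000
Back-substitute: b = ∂h/∂y = -0.009733.
h(563028, 3891098) = 250.4 + (-0.009000)·(190) + (-0.009733)·(175) = 250.4 -1.710 -1.703 = 246.987 m.

247.0 m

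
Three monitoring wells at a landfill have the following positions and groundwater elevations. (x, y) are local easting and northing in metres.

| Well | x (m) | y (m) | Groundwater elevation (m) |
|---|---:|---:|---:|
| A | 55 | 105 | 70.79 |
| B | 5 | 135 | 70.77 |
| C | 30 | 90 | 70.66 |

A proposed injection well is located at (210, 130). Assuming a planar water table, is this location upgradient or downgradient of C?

upgradient

With h = a·x + b·y + c and A as origin, the differences give:
  (-50)·a + 30·b = -0.02
  (-25)·a + (-15)·b = -0.13
Eliminate b (×(-15) and ×30, subtract): 1500·a = 4.200 → a = ∂h/∂x = +0.002800
Back-substitute: b = ∂h/∂y = +0.004000.
Head at (210, 130) = 70.79 + (+0.002800)·(155) + (+0.004000)·(25) = 71.32 m.
That is higher than the 70.66 m at C, so the point is upgradient.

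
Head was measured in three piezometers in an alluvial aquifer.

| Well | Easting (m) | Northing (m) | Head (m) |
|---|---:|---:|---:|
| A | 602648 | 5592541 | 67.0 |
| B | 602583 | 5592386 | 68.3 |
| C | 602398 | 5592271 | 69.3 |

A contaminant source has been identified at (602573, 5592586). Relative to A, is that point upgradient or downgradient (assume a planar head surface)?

Three-point gradient (reference A): Δ to B = (-65, -155, +1.3), Δ to C = (-250, -270, +2.3).
∂h/∂x = -0.0002594, ∂h/∂y = -0.008278 (det = -21200).
Head at (602573, 5592586) = 67.0 + (-0.0002594)·(-75) + (-0.008278)·(45) = 66.65 m.
That is lower than the 67.0 m at A, so the point is downgradient.

downgradient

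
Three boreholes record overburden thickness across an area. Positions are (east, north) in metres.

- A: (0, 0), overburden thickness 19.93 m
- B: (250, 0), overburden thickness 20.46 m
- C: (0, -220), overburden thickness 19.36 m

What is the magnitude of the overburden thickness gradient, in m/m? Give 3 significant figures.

∂d/∂x = (20.46 − 19.93) / (250 − 0) = +0.002120
∂d/∂y = (19.36 − 19.93) / (-220 − 0) = +0.002591
|∇f| = √(0.002120² + 0.002591²) = 0.003348 m/m

0.00335 m/m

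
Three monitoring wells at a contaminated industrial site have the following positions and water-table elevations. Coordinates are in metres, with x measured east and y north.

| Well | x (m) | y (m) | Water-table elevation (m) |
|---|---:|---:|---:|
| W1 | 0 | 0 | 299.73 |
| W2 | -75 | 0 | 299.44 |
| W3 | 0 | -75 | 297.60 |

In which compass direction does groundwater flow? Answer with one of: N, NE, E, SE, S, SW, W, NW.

∂h/∂x = (299.44 − 299.73) / (-75 − 0) = +0.003867
∂h/∂y = (297.60 − 299.73) / (-75 − 0) = +0.02840
Flow = −∇h = (-0.003867 east, -0.02840 north), which points south.

S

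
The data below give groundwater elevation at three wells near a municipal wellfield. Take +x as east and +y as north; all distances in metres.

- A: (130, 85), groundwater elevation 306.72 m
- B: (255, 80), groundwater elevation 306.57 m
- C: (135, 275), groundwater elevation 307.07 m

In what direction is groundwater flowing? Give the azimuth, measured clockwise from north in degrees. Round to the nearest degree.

149°

Three-point gradient (reference A): Δ to B = (125, -5, -0.15), Δ to C = (5, 190, +0.35).
∂h/∂x = -0.001125, ∂h/∂y = +0.001872 (det = 23775).
Flow direction (−∇h) has components (+0.001125 E, -0.001872 N).
Azimuth = atan2(E, N) = atan2(+0.001125, -0.001872) = 149.0° ≈ 149°.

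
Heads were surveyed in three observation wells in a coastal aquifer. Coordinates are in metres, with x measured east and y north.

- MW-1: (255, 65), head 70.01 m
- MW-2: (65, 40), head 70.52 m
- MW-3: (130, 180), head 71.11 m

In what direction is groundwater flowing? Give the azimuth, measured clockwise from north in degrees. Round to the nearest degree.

149°

Differences from MW-1: to MW-2 (Δx, Δy, Δh) = (-190, -25, +0.51); to MW-3 = (-125, 115, +1.10).
Determinant of the coordinate differences = (-190)·115 − (-125)·(-25) = -24975.
∂h/∂x = [(+0.51)·115 − (+1.10)·(-25)] / -24975 = -0.003449
∂h/∂y = [(-190)·(+1.10) − (-125)·(+0.51)] / -24975 = +0.005816
Flow direction (−∇h) has components (+0.003449 E, -0.005816 N).
Azimuth = atan2(E, N) = atan2(+0.003449, -0.005816) = 149.3° ≈ 149°.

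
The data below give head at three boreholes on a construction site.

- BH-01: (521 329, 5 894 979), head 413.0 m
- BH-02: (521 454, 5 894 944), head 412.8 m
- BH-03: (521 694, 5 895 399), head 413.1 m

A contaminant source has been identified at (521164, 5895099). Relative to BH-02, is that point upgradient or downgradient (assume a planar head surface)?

Taking BH-01 as reference: BH-02−BH-01 = (125, -35, -0.2); BH-03−BH-01 = (365, 420, +0.1).
Solve a·Δx + b·Δy = Δh: det = 125·420 − 365·(-35) = 65275.
∂h/∂x = [(-0.2)·420 − (+0.1)·(-35)] / 65275 = -0.001233
∂h/∂y = [125·(+0.1) − 365·(-0.2)] / 65275 = +0.001310
Head at (521164, 5895099) = 413.0 + (-0.001233)·(-165) + (+0.001310)·(120) = 413.36 m.
That is higher than the 412.8 m at BH-02, so the point is upgradient.

upgradient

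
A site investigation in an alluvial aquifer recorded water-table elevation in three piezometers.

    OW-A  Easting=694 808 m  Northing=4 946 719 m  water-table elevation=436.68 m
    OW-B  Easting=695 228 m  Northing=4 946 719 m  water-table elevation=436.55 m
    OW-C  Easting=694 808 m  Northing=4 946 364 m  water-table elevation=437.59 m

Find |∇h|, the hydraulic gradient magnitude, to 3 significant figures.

∂h/∂x = (436.55 − 436.68) / (695228 − 694808) = -0.0003095
∂h/∂y = (437.59 − 436.68) / (4946364 − 4946719) = -0.002563
|∇h| = √(-0.0003095² + -0.002563²) = 0.002582

0.00258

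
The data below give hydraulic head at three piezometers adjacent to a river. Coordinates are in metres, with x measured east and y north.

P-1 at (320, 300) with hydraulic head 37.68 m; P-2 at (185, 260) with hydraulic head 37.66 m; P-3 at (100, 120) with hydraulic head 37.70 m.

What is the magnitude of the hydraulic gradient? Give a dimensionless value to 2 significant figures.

Differences from P-1: to P-2 (Δx, Δy, Δh) = (-135, -40, -0.02); to P-3 = (-220, -180, +0.02).
Solve a·Δx + b·Δy = Δh: det = (-135)·(-180) − (-220)·(-40) = 15500.
∂h/∂x = [(-0.02)·(-180) − (+0.02)·(-40)] / 15500 = +0.0002839
∂h/∂y = [(-135)·(+0.02) − (-220)·(-0.02)] / 15500 = -0.0004581
|∇h| = √(0.0002839² + -0.0004581²) = 0.0005389

0.00054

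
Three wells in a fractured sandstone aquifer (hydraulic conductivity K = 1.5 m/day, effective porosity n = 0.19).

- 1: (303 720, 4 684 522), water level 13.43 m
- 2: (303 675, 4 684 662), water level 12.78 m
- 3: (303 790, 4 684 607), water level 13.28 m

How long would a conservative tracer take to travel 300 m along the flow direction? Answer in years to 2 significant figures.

Differences from 1: to 2 (Δx, Δy, Δh) = (-45, 140, -0.65); to 3 = (70, 85, -0.15).
Determinant of the coordinate differences = (-45)·85 − 70·140 = -13625.
∂h/∂x = [(-0.65)·85 − (-0.15)·140] / -13625 = +0.002514
∂h/∂y = [(-45)·(-0.15) − 70·(-0.65)] / -13625 = -0.003835
|∇h| = √(0.002514² + -0.003835²) = 0.004586
Seepage velocity v = K·i/n = 1.5 × 0.004586 / 0.19 = 0.03621 m/day.
t = 300 / 0.03621 = 8285 days = 22.7 years.

23 years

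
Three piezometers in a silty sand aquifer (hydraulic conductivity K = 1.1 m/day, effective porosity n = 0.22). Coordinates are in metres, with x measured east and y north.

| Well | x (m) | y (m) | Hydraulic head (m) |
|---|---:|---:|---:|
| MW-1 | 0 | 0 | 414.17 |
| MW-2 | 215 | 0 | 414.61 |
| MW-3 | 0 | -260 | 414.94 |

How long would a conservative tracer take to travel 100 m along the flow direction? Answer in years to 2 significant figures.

15 years

∂h/∂x = (414.61 − 414.17) / (215 − 0) = +0.002047
∂h/∂y = (414.94 − 414.17) / (-260 − 0) = -0.002962
|∇h| = √(0.002047² + -0.002962²) = 0.003601
Seepage velocity v = K·i/n = 1.1 × 0.003601 / 0.22 = 0.01801 m/day.
t = 100 / 0.01801 = 5552 days = 15.2 years.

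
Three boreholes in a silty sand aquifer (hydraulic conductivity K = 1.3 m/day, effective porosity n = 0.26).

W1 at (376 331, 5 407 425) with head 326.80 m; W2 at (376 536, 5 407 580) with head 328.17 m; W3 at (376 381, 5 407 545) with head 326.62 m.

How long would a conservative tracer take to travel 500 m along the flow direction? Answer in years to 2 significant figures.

Differences from W1: to W2 (Δx, Δy, Δh) = (205, 155, +1.37); to W3 = (50, 120, -0.18).
Determinant of the coordinate differences = 205·120 − 50·155 = 16850.
∂h/∂x = [(+1.37)·120 − (-0.18)·155] / 16850 = +0.01141
∂h/∂y = [205·(-0.18) − 50·(+1.37)] / 16850 = -0.006255
|∇h| = √(0.01141² + -0.006255²) = 0.01301
Seepage velocity v = K·i/n = 1.3 × 0.01301 / 0.26 = 0.06505 m/day.
t = 500 / 0.06505 = 7686 days = 21 years.

21 years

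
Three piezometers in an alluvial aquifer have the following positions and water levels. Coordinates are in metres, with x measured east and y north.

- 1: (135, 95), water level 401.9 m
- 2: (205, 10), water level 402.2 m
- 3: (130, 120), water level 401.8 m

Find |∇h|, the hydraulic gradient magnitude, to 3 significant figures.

0.00422

Taking 1 as reference: 2−1 = (70, -85, +0.3); 3−1 = (-5, 25, -0.1).
Solve a·Δx + b·Δy = Δh: det = 70·25 − (-5)·(-85) = 1325.
∂h/∂x = [(+0.3)·25 − (-0.1)·(-85)] / 1325 = -0.0007547
∂h/∂y = [70·(-0.1) − (-5)·(+0.3)] / 1325 = -0.004151
|∇h| = √(-0.0007547² + -0.004151²) = 0.004219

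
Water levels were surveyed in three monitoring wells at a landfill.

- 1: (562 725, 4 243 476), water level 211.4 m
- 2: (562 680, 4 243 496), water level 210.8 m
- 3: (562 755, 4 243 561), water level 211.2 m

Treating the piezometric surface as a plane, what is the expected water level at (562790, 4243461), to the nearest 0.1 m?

Differences from 1: to 2 (Δx, Δy, Δh) = (-45, 20, -0.6); to 3 = (30, 85, -0.2).
Determinant of the coordinate differences = (-45)·85 − 30·20 = -4425.
∂h/∂x = [(-0.6)·85 − (-0.2)·20] / -4425 = +0.01062
∂h/∂y = [(-45)·(-0.2) − 30·(-0.6)] / -4425 = -0.006102
h(562790, 4243461) = 211.4 + (+0.01062)·(65) + (-0.006102)·(-15) = 211.4 +0.690 +0.092 = 212.182 m.

212.2 m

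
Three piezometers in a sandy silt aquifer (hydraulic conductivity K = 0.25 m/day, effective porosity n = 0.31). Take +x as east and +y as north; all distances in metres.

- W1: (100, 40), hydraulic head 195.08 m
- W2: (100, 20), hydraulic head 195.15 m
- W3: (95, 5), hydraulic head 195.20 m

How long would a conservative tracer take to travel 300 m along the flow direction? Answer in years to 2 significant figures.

290 years

Differences from W1: to W2 (Δx, Δy, Δh) = (0, -20, +0.07); to W3 = (-5, -35, +0.12).
Determinant of the coordinate differences = 0·(-35) − (-5)·(-20) = -100.
∂h/∂x = [(+0.07)·(-35) − (+0.12)·(-20)] / -100 = +0.0005000
∂h/∂y = [0·(+0.12) − (-5)·(+0.07)] / -100 = -0.003500
|∇h| = √(0.0005000² + -0.003500²) = 0.003536
Seepage velocity v = K·i/n = 0.25 × 0.003536 / 0.31 = 0.002852 m/day.
t = 300 / 0.002852 = 1.052e+05 days = 288 years.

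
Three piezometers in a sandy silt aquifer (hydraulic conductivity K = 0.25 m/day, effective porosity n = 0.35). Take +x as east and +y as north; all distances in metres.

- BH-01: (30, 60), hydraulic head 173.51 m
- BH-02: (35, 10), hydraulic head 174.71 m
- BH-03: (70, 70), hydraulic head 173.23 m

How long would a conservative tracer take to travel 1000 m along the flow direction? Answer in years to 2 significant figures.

160 years

Taking BH-01 as reference: BH-02−BH-01 = (5, -50, +1.20); BH-03−BH-01 = (40, 10, -0.28).
Determinant of the coordinate differences = 5·10 − 40·(-50) = 2050.
∂h/∂x = [(+1.20)·10 − (-0.28)·(-50)] / 2050 = -0.0009756
∂h/∂y = [5·(-0.28) − 40·(+1.20)] / 2050 = -0.02410
|∇h| = √(-0.0009756² + -0.02410²) = 0.02412
Seepage velocity v = K·i/n = 0.25 × 0.02412 / 0.35 = 0.01723 m/day.
t = 1000 / 0.01723 = 5.804e+04 days = 159 years.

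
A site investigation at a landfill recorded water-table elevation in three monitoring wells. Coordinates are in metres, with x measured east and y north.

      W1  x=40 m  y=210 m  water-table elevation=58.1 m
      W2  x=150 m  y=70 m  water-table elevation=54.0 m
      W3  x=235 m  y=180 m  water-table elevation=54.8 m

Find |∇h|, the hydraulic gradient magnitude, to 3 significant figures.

0.0230

Taking W1 as reference: W2−W1 = (110, -140, -4.1); W3−W1 = (195, -30, -3.3).
Determinant of the coordinate differences = 110·(-30) − 195·(-140) = 24000.
∂h/∂x = [(-4.1)·(-30) − (-3.3)·(-140)] / 24000 = -0.01413
∂h/∂y = [110·(-3.3) − 195·(-4.1)] / 24000 = +0.01819
|∇h| = √(-0.01413² + 0.01819²) = 0.02303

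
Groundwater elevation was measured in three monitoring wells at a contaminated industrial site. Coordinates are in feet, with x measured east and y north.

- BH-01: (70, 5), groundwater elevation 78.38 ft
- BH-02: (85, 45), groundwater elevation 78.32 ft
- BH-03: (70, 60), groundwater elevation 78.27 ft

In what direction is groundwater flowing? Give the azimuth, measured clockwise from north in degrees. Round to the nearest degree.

326°

With h = a·x + b·y + c and BH-01 as origin, the differences give:
  15·a + 40·b = -0.06
  0·a + 55·b = -0.11
Eliminate b (×55 and ×40, subtract): 825·a = 1.100 → a = ∂h/∂x = +0.001333
Back-substitute: b = ∂h/∂y = -0.002000.
Flow direction (−∇h) has components (-0.001333 E, +0.002000 N).
Azimuth = atan2(E, N) = atan2(-0.001333, +0.002000) = 326.3° ≈ 326°.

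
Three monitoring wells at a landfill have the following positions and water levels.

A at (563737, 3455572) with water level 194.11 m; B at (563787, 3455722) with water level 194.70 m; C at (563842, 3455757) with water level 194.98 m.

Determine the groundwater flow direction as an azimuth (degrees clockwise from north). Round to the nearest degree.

229°

With h = a·x + b·y + c and A as origin, the differences give:
  50·a + 150·b = +0.59
  105·a + 185·b = +0.87
Eliminate b (×185 and ×150, subtract): -6500·a = -21.350 → a = ∂h/∂x = +0.003285
Back-substitute: b = ∂h/∂y = +0.002838.
Flow direction (−∇h) has components (-0.003285 E, -0.002838 N).
Azimuth = atan2(E, N) = atan2(-0.003285, -0.002838) = 229.2° ≈ 229°.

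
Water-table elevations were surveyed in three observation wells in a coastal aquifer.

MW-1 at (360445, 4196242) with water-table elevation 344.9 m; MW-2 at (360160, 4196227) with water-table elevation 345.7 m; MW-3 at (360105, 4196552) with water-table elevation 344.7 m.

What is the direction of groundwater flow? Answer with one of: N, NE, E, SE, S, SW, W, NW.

NE

Differences from MW-1: to MW-2 (Δx, Δy, Δh) = (-285, -15, +0.8); to MW-3 = (-340, 310, -0.2).
Solve a·Δx + b·Δy = Δh: det = (-285)·310 − (-340)·(-15) = -93450.
∂h/∂x = [(+0.8)·310 − (-0.2)·(-15)] / -93450 = -0.002622
∂h/∂y = [(-285)·(-0.2) − (-340)·(+0.8)] / -93450 = -0.003521
Flow = −∇h = (+0.002622 east, +0.003521 north), which points northeast.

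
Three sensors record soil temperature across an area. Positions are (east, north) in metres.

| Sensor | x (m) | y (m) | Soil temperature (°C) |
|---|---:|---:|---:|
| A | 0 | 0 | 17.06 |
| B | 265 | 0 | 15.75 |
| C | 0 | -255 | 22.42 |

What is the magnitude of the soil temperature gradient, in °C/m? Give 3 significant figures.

∂T/∂x = (15.75 − 17.06) / (265 − 0) = -0.004943
∂T/∂y = (22.42 − 17.06) / (-255 − 0) = -0.02102
|∇f| = √(-0.004943² + -0.02102²) = 0.02159 °C/m

0.0216 °C/m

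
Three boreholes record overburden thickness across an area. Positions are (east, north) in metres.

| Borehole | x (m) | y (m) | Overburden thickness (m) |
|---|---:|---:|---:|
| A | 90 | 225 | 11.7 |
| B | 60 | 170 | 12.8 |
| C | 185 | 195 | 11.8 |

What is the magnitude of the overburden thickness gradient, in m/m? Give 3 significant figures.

0.0181 m/m

With d = a·x + b·y + c and A as origin, the differences give:
  (-30)·a + (-55)·b = +1.1
  95·a + (-30)·b = +0.1
Eliminate b (×(-30) and ×(-55), subtract): 6125·a = -27.50 → a = ∂d/∂x = -0.004490
Back-substitute: b = ∂d/∂y = -0.01755.
|∇f| = √(-0.004490² + -0.01755²) = 0.01812 m/m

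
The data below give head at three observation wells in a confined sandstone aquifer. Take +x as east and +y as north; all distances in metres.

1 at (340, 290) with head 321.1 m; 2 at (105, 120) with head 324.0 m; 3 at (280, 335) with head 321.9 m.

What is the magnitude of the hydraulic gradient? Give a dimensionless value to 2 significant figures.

Three-point gradient (reference 1): Δ to 2 = (-235, -170, +2.9), Δ to 3 = (-60, 45, +0.8).
∂h/∂x = -0.01283, ∂h/∂y = +0.0006739 (det = -20775).
|∇h| = √(-0.01283² + 0.0006739²) = 0.01285

0.013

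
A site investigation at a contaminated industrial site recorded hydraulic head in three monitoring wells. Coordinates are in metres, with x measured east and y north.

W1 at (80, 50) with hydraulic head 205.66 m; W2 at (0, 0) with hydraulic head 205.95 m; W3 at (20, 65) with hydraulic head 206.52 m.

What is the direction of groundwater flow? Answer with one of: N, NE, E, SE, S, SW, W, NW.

SE

With h = a·x + b·y + c and W1 as origin, the differences give:
  (-80)·a + (-50)·b = +0.29
  (-60)·a + 15·b = +0.86
Eliminate b (×15 and ×(-50), subtract): -4200·a = 47.350 → a = ∂h/∂x = -0.01127
Back-substitute: b = ∂h/∂y = +0.01224.
Flow = −∇h = (+0.01127 east, -0.01224 north), which points southeast.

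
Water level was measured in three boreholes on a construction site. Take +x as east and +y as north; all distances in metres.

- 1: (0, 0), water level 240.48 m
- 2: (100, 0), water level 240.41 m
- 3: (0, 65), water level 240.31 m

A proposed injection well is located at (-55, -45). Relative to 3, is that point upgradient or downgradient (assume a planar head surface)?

upgradient

∂h/∂x = (240.41 − 240.48) / (100 − 0) = -0.0007000
∂h/∂y = (240.31 − 240.48) / (65 − 0) = -0.002615
Head at (-55, -45) = 240.48 + (-0.0007000)·(-55) + (-0.002615)·(-45) = 240.64 m.
That is higher than the 240.31 m at 3, so the point is upgradient.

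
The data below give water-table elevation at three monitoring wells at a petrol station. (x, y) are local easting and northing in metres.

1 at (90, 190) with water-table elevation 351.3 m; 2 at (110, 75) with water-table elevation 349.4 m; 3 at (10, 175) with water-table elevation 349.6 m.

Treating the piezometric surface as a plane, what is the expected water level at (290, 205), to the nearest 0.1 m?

With h = a·x + b·y + c and 1 as origin, the differences give:
  20·a + (-115)·b = -1.9
  (-80)·a + (-15)·b = -1.7
Eliminate b (×(-15) and ×(-115), subtract): -9500·a = -167.00 → a = ∂h/∂x = +0.01758
Back-substitute: b = ∂h/∂y = +0.01958.
h(290, 205) = 351.3 + (+0.01758)·(200) + (+0.01958)·(15) = 351.3 +3.516 +0.294 = 355.109 m.

355.1 m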